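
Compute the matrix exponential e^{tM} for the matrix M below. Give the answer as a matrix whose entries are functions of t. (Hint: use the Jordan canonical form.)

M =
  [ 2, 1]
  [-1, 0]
e^{tM} =
  [t*exp(t) + exp(t), t*exp(t)]
  [-t*exp(t), -t*exp(t) + exp(t)]

Strategy: write M = P · J · P⁻¹ where J is a Jordan canonical form, so e^{tM} = P · e^{tJ} · P⁻¹, and e^{tJ} can be computed block-by-block.

M has Jordan form
J =
  [1, 1]
  [0, 1]
(up to reordering of blocks).

Per-block formulas:
  For a 2×2 Jordan block J_2(1): exp(t · J_2(1)) = e^(1t)·(I + t·N), where N is the 2×2 nilpotent shift.

After assembling e^{tJ} and conjugating by P, we get:

e^{tM} =
  [t*exp(t) + exp(t), t*exp(t)]
  [-t*exp(t), -t*exp(t) + exp(t)]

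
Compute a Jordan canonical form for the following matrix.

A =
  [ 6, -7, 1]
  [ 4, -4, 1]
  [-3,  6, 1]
J_3(1)

The characteristic polynomial is
  det(x·I − A) = x^3 - 3*x^2 + 3*x - 1 = (x - 1)^3

Eigenvalues and multiplicities (the geometric multiplicity of λ is n − rank(A − λI), which equals the number of Jordan blocks for λ):
  λ = 1: algebraic multiplicity = 3, geometric multiplicity = 1

Determining the block sizes for each eigenvalue:
  λ = 1: one block (gm = 1), so the single block has size am = 3 → block sizes [3]

Assembling the blocks gives a Jordan form
J =
  [1, 1, 0]
  [0, 1, 1]
  [0, 0, 1]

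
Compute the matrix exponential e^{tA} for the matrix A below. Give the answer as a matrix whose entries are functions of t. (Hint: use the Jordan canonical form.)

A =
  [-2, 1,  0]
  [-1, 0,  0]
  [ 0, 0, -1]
e^{tA} =
  [-t*exp(-t) + exp(-t), t*exp(-t), 0]
  [-t*exp(-t), t*exp(-t) + exp(-t), 0]
  [0, 0, exp(-t)]

Strategy: write A = P · J · P⁻¹ where J is a Jordan canonical form, so e^{tA} = P · e^{tJ} · P⁻¹, and e^{tJ} can be computed block-by-block.

A has Jordan form
J =
  [-1,  1,  0]
  [ 0, -1,  0]
  [ 0,  0, -1]
(up to reordering of blocks).

Per-block formulas:
  For a 2×2 Jordan block J_2(-1): exp(t · J_2(-1)) = e^(-1t)·(I + t·N), where N is the 2×2 nilpotent shift.
  For a 1×1 block at λ = -1: exp(t · [-1]) = [e^(-1t)].

After assembling e^{tJ} and conjugating by P, we get:

e^{tA} =
  [-t*exp(-t) + exp(-t), t*exp(-t), 0]
  [-t*exp(-t), t*exp(-t) + exp(-t), 0]
  [0, 0, exp(-t)]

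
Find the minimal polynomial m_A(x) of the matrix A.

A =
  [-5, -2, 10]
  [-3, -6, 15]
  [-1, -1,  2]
x^2 + 6*x + 9

The characteristic polynomial is χ_A(x) = (x + 3)^3, so the eigenvalues are known. The minimal polynomial is
  m_A(x) = Π_λ (x − λ)^{k_λ}
where k_λ is the size of the *largest* Jordan block for λ (equivalently, the smallest k with (A − λI)^k v = 0 for every generalised eigenvector v of λ).

  λ = -3: largest Jordan block has size 2, contributing (x + 3)^2

So m_A(x) = (x + 3)^2 = x^2 + 6*x + 9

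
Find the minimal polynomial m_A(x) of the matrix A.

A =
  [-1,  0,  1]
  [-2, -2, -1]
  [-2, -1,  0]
x^3 + 3*x^2 + 3*x + 1

The characteristic polynomial is χ_A(x) = (x + 1)^3, so the eigenvalues are known. The minimal polynomial is
  m_A(x) = Π_λ (x − λ)^{k_λ}
where k_λ is the size of the *largest* Jordan block for λ (equivalently, the smallest k with (A − λI)^k v = 0 for every generalised eigenvector v of λ).

  λ = -1: largest Jordan block has size 3, contributing (x + 1)^3

So m_A(x) = (x + 1)^3 = x^3 + 3*x^2 + 3*x + 1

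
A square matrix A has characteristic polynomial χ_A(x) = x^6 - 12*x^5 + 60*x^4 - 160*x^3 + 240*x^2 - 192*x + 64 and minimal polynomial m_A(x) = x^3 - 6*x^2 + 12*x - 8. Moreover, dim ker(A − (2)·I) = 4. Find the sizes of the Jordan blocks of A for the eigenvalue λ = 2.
Block sizes for λ = 2: [3, 1, 1, 1]

Step 1 — from the characteristic polynomial, algebraic multiplicity of λ = 2 is 6. From dim ker(A − (2)·I) = 4, there are exactly 4 Jordan blocks for λ = 2.
Step 2 — from the minimal polynomial, the factor (x − 2)^3 tells us the largest block for λ = 2 has size 3.
Step 3 — with total size 6, 4 blocks, and largest block 3, the block sizes (in nonincreasing order) are [3, 1, 1, 1].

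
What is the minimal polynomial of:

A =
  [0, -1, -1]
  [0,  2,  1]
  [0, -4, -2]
x^3

The characteristic polynomial is χ_A(x) = x^3, so the eigenvalues are known. The minimal polynomial is
  m_A(x) = Π_λ (x − λ)^{k_λ}
where k_λ is the size of the *largest* Jordan block for λ (equivalently, the smallest k with (A − λI)^k v = 0 for every generalised eigenvector v of λ).

  λ = 0: largest Jordan block has size 3, contributing (x − 0)^3

So m_A(x) = x^3 = x^3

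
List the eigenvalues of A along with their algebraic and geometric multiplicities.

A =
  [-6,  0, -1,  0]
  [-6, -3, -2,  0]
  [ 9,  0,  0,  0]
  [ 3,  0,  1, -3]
λ = -3: alg = 4, geom = 3

Step 1 — factor the characteristic polynomial to read off the algebraic multiplicities:
  χ_A(x) = (x + 3)^4

Step 2 — compute geometric multiplicities via the rank-nullity identity g(λ) = n − rank(A − λI):
  rank(A − (-3)·I) = 1, so dim ker(A − (-3)·I) = n − 1 = 3

Summary:
  λ = -3: algebraic multiplicity = 4, geometric multiplicity = 3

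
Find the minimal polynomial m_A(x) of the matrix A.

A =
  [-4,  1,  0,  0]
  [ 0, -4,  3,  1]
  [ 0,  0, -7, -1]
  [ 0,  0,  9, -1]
x^3 + 12*x^2 + 48*x + 64

The characteristic polynomial is χ_A(x) = (x + 4)^4, so the eigenvalues are known. The minimal polynomial is
  m_A(x) = Π_λ (x − λ)^{k_λ}
where k_λ is the size of the *largest* Jordan block for λ (equivalently, the smallest k with (A − λI)^k v = 0 for every generalised eigenvector v of λ).

  λ = -4: largest Jordan block has size 3, contributing (x + 4)^3

So m_A(x) = (x + 4)^3 = x^3 + 12*x^2 + 48*x + 64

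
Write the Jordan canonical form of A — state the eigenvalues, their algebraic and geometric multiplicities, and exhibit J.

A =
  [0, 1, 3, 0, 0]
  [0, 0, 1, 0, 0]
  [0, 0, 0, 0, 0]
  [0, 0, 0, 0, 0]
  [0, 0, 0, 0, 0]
J_3(0) ⊕ J_1(0) ⊕ J_1(0)

The characteristic polynomial is
  det(x·I − A) = x^5

Eigenvalues and multiplicities (the geometric multiplicity of λ is n − rank(A − λI), which equals the number of Jordan blocks for λ):
  λ = 0: algebraic multiplicity = 5, geometric multiplicity = 3

Determining the block sizes for each eigenvalue:
  λ = 0: with am = 5 and gm = 3, the partition is not yet determined (e.g. several partitions of 5 into 3 parts exist). Let N = A − (0)·I. Computing rank(N^1) = 2, rank(N^2) = 1, rank(N^3) = 0; the number of blocks of size ≥ j is rank(N^{j−1}) − rank(N^j), giving [3, 1, 1]. So we have 1 block(s) of size 3, 2 block(s) of size 1 → block sizes [3, 1, 1]

Assembling the blocks gives a Jordan form
J =
  [0, 1, 0, 0, 0]
  [0, 0, 1, 0, 0]
  [0, 0, 0, 0, 0]
  [0, 0, 0, 0, 0]
  [0, 0, 0, 0, 0]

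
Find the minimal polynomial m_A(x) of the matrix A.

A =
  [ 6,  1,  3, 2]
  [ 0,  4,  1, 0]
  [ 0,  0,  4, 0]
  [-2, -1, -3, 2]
x^3 - 12*x^2 + 48*x - 64

The characteristic polynomial is χ_A(x) = (x - 4)^4, so the eigenvalues are known. The minimal polynomial is
  m_A(x) = Π_λ (x − λ)^{k_λ}
where k_λ is the size of the *largest* Jordan block for λ (equivalently, the smallest k with (A − λI)^k v = 0 for every generalised eigenvector v of λ).

  λ = 4: largest Jordan block has size 3, contributing (x − 4)^3

So m_A(x) = (x - 4)^3 = x^3 - 12*x^2 + 48*x - 64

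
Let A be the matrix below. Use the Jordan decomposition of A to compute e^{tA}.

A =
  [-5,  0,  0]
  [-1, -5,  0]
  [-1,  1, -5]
e^{tA} =
  [exp(-5*t), 0, 0]
  [-t*exp(-5*t), exp(-5*t), 0]
  [-t^2*exp(-5*t)/2 - t*exp(-5*t), t*exp(-5*t), exp(-5*t)]

Strategy: write A = P · J · P⁻¹ where J is a Jordan canonical form, so e^{tA} = P · e^{tJ} · P⁻¹, and e^{tJ} can be computed block-by-block.

A has Jordan form
J =
  [-5,  1,  0]
  [ 0, -5,  1]
  [ 0,  0, -5]
(up to reordering of blocks).

Per-block formulas:
  For a 3×3 Jordan block J_3(-5): exp(t · J_3(-5)) = e^(-5t)·(I + t·N + (t^2/2)·N^2), where N is the 3×3 nilpotent shift.

After assembling e^{tJ} and conjugating by P, we get:

e^{tA} =
  [exp(-5*t), 0, 0]
  [-t*exp(-5*t), exp(-5*t), 0]
  [-t^2*exp(-5*t)/2 - t*exp(-5*t), t*exp(-5*t), exp(-5*t)]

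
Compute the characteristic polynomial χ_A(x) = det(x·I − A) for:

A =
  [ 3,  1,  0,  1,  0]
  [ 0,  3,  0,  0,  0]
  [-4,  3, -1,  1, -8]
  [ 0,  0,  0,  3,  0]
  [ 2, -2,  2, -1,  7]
x^5 - 15*x^4 + 90*x^3 - 270*x^2 + 405*x - 243

Expanding det(x·I − A) (e.g. by cofactor expansion or by noting that A is similar to its Jordan form J, which has the same characteristic polynomial as A) gives
  χ_A(x) = x^5 - 15*x^4 + 90*x^3 - 270*x^2 + 405*x - 243
which factors as (x - 3)^5. The eigenvalues (with algebraic multiplicities) are λ = 3 with multiplicity 5.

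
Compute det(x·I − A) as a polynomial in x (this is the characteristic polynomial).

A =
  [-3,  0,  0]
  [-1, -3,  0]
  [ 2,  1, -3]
x^3 + 9*x^2 + 27*x + 27

Expanding det(x·I − A) (e.g. by cofactor expansion or by noting that A is similar to its Jordan form J, which has the same characteristic polynomial as A) gives
  χ_A(x) = x^3 + 9*x^2 + 27*x + 27
which factors as (x + 3)^3. The eigenvalues (with algebraic multiplicities) are λ = -3 with multiplicity 3.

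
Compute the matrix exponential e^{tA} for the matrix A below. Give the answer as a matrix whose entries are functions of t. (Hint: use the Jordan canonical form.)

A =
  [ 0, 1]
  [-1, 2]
e^{tA} =
  [-t*exp(t) + exp(t), t*exp(t)]
  [-t*exp(t), t*exp(t) + exp(t)]

Strategy: write A = P · J · P⁻¹ where J is a Jordan canonical form, so e^{tA} = P · e^{tJ} · P⁻¹, and e^{tJ} can be computed block-by-block.

A has Jordan form
J =
  [1, 1]
  [0, 1]
(up to reordering of blocks).

Per-block formulas:
  For a 2×2 Jordan block J_2(1): exp(t · J_2(1)) = e^(1t)·(I + t·N), where N is the 2×2 nilpotent shift.

After assembling e^{tJ} and conjugating by P, we get:

e^{tA} =
  [-t*exp(t) + exp(t), t*exp(t)]
  [-t*exp(t), t*exp(t) + exp(t)]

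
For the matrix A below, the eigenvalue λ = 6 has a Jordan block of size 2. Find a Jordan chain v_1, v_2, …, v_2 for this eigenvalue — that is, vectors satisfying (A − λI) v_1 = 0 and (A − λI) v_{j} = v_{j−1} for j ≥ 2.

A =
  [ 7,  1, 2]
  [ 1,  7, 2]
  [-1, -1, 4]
A Jordan chain for λ = 6 of length 2:
v_1 = (1, 1, -1)ᵀ
v_2 = (1, 0, 0)ᵀ

Let N = A − (6)·I. We want v_2 with N^2 v_2 = 0 but N^1 v_2 ≠ 0; then v_{j-1} := N · v_j for j = 2, …, 2.

Pick v_2 = (1, 0, 0)ᵀ.
Then v_1 = N · v_2 = (1, 1, -1)ᵀ.

Sanity check: (A − (6)·I) v_1 = (0, 0, 0)ᵀ = 0. ✓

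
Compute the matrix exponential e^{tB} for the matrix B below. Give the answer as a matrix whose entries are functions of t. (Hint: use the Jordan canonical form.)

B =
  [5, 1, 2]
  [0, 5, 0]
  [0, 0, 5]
e^{tB} =
  [exp(5*t), t*exp(5*t), 2*t*exp(5*t)]
  [0, exp(5*t), 0]
  [0, 0, exp(5*t)]

Strategy: write B = P · J · P⁻¹ where J is a Jordan canonical form, so e^{tB} = P · e^{tJ} · P⁻¹, and e^{tJ} can be computed block-by-block.

B has Jordan form
J =
  [5, 1, 0]
  [0, 5, 0]
  [0, 0, 5]
(up to reordering of blocks).

Per-block formulas:
  For a 2×2 Jordan block J_2(5): exp(t · J_2(5)) = e^(5t)·(I + t·N), where N is the 2×2 nilpotent shift.
  For a 1×1 block at λ = 5: exp(t · [5]) = [e^(5t)].

After assembling e^{tJ} and conjugating by P, we get:

e^{tB} =
  [exp(5*t), t*exp(5*t), 2*t*exp(5*t)]
  [0, exp(5*t), 0]
  [0, 0, exp(5*t)]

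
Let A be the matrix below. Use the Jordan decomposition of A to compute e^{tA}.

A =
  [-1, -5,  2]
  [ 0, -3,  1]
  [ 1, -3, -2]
e^{tA} =
  [3*t^2*exp(-2*t)/2 + t*exp(-2*t) + exp(-2*t), -3*t^2*exp(-2*t) - 5*t*exp(-2*t), -3*t^2*exp(-2*t)/2 + 2*t*exp(-2*t)]
  [t^2*exp(-2*t)/2, -t^2*exp(-2*t) - t*exp(-2*t) + exp(-2*t), -t^2*exp(-2*t)/2 + t*exp(-2*t)]
  [t^2*exp(-2*t)/2 + t*exp(-2*t), -t^2*exp(-2*t) - 3*t*exp(-2*t), -t^2*exp(-2*t)/2 + exp(-2*t)]

Strategy: write A = P · J · P⁻¹ where J is a Jordan canonical form, so e^{tA} = P · e^{tJ} · P⁻¹, and e^{tJ} can be computed block-by-block.

A has Jordan form
J =
  [-2,  1,  0]
  [ 0, -2,  1]
  [ 0,  0, -2]
(up to reordering of blocks).

Per-block formulas:
  For a 3×3 Jordan block J_3(-2): exp(t · J_3(-2)) = e^(-2t)·(I + t·N + (t^2/2)·N^2), where N is the 3×3 nilpotent shift.

After assembling e^{tJ} and conjugating by P, we get:

e^{tA} =
  [3*t^2*exp(-2*t)/2 + t*exp(-2*t) + exp(-2*t), -3*t^2*exp(-2*t) - 5*t*exp(-2*t), -3*t^2*exp(-2*t)/2 + 2*t*exp(-2*t)]
  [t^2*exp(-2*t)/2, -t^2*exp(-2*t) - t*exp(-2*t) + exp(-2*t), -t^2*exp(-2*t)/2 + t*exp(-2*t)]
  [t^2*exp(-2*t)/2 + t*exp(-2*t), -t^2*exp(-2*t) - 3*t*exp(-2*t), -t^2*exp(-2*t)/2 + exp(-2*t)]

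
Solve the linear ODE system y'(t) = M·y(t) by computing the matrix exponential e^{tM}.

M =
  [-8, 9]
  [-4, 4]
e^{tM} =
  [-6*t*exp(-2*t) + exp(-2*t), 9*t*exp(-2*t)]
  [-4*t*exp(-2*t), 6*t*exp(-2*t) + exp(-2*t)]

Strategy: write M = P · J · P⁻¹ where J is a Jordan canonical form, so e^{tM} = P · e^{tJ} · P⁻¹, and e^{tJ} can be computed block-by-block.

M has Jordan form
J =
  [-2,  1]
  [ 0, -2]
(up to reordering of blocks).

Per-block formulas:
  For a 2×2 Jordan block J_2(-2): exp(t · J_2(-2)) = e^(-2t)·(I + t·N), where N is the 2×2 nilpotent shift.

After assembling e^{tJ} and conjugating by P, we get:

e^{tM} =
  [-6*t*exp(-2*t) + exp(-2*t), 9*t*exp(-2*t)]
  [-4*t*exp(-2*t), 6*t*exp(-2*t) + exp(-2*t)]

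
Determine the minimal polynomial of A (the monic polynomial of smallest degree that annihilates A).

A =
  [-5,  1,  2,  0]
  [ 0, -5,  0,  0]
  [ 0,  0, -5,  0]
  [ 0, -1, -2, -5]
x^2 + 10*x + 25

The characteristic polynomial is χ_A(x) = (x + 5)^4, so the eigenvalues are known. The minimal polynomial is
  m_A(x) = Π_λ (x − λ)^{k_λ}
where k_λ is the size of the *largest* Jordan block for λ (equivalently, the smallest k with (A − λI)^k v = 0 for every generalised eigenvector v of λ).

  λ = -5: largest Jordan block has size 2, contributing (x + 5)^2

So m_A(x) = (x + 5)^2 = x^2 + 10*x + 25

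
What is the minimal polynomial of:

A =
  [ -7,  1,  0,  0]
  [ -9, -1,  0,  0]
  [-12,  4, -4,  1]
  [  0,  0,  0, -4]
x^2 + 8*x + 16

The characteristic polynomial is χ_A(x) = (x + 4)^4, so the eigenvalues are known. The minimal polynomial is
  m_A(x) = Π_λ (x − λ)^{k_λ}
where k_λ is the size of the *largest* Jordan block for λ (equivalently, the smallest k with (A − λI)^k v = 0 for every generalised eigenvector v of λ).

  λ = -4: largest Jordan block has size 2, contributing (x + 4)^2

So m_A(x) = (x + 4)^2 = x^2 + 8*x + 16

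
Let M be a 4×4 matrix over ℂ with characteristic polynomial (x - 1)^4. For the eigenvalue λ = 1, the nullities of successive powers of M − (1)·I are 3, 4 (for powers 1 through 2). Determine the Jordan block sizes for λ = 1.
Block sizes for λ = 1: [2, 1, 1]

From the dimensions of kernels of powers, the number of Jordan blocks of size at least j is d_j − d_{j−1} where d_j = dim ker(N^j) (with d_0 = 0). Computing the differences gives [3, 1].
The number of blocks of size exactly k is (#blocks of size ≥ k) − (#blocks of size ≥ k + 1), so the partition is: 2 block(s) of size 1, 1 block(s) of size 2.
In nonincreasing order the block sizes are [2, 1, 1].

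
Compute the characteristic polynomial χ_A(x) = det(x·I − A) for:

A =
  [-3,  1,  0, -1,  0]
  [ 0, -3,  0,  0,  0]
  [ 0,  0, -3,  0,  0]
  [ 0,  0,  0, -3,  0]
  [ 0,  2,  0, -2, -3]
x^5 + 15*x^4 + 90*x^3 + 270*x^2 + 405*x + 243

Expanding det(x·I − A) (e.g. by cofactor expansion or by noting that A is similar to its Jordan form J, which has the same characteristic polynomial as A) gives
  χ_A(x) = x^5 + 15*x^4 + 90*x^3 + 270*x^2 + 405*x + 243
which factors as (x + 3)^5. The eigenvalues (with algebraic multiplicities) are λ = -3 with multiplicity 5.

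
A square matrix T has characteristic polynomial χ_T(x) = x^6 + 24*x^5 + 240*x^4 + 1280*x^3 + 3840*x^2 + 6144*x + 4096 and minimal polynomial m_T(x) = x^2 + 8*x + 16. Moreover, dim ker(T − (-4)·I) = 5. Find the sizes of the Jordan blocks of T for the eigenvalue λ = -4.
Block sizes for λ = -4: [2, 1, 1, 1, 1]

Step 1 — from the characteristic polynomial, algebraic multiplicity of λ = -4 is 6. From dim ker(T − (-4)·I) = 5, there are exactly 5 Jordan blocks for λ = -4.
Step 2 — from the minimal polynomial, the factor (x + 4)^2 tells us the largest block for λ = -4 has size 2.
Step 3 — with total size 6, 5 blocks, and largest block 2, the block sizes (in nonincreasing order) are [2, 1, 1, 1, 1].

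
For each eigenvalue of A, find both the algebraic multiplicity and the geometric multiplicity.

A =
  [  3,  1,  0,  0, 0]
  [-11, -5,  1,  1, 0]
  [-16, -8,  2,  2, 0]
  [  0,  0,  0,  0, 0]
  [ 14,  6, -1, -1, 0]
λ = 0: alg = 5, geom = 3

Step 1 — factor the characteristic polynomial to read off the algebraic multiplicities:
  χ_A(x) = x^5

Step 2 — compute geometric multiplicities via the rank-nullity identity g(λ) = n − rank(A − λI):
  rank(A − (0)·I) = 2, so dim ker(A − (0)·I) = n − 2 = 3

Summary:
  λ = 0: algebraic multiplicity = 5, geometric multiplicity = 3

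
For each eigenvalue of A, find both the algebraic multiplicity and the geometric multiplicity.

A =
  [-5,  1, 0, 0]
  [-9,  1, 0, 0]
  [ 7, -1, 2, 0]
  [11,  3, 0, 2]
λ = -2: alg = 2, geom = 1; λ = 2: alg = 2, geom = 2

Step 1 — factor the characteristic polynomial to read off the algebraic multiplicities:
  χ_A(x) = (x - 2)^2*(x + 2)^2

Step 2 — compute geometric multiplicities via the rank-nullity identity g(λ) = n − rank(A − λI):
  rank(A − (-2)·I) = 3, so dim ker(A − (-2)·I) = n − 3 = 1
  rank(A − (2)·I) = 2, so dim ker(A − (2)·I) = n − 2 = 2

Summary:
  λ = -2: algebraic multiplicity = 2, geometric multiplicity = 1
  λ = 2: algebraic multiplicity = 2, geometric multiplicity = 2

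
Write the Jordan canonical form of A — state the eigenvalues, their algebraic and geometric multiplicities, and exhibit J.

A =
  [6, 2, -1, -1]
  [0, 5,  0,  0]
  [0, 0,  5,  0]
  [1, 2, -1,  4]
J_2(5) ⊕ J_1(5) ⊕ J_1(5)

The characteristic polynomial is
  det(x·I − A) = x^4 - 20*x^3 + 150*x^2 - 500*x + 625 = (x - 5)^4

Eigenvalues and multiplicities (the geometric multiplicity of λ is n − rank(A − λI), which equals the number of Jordan blocks for λ):
  λ = 5: algebraic multiplicity = 4, geometric multiplicity = 3

Determining the block sizes for each eigenvalue:
  λ = 5: 3 blocks summing to 4 forces exactly one block of size 2 and the rest size 1 → block sizes [2, 1, 1]

Assembling the blocks gives a Jordan form
J =
  [5, 1, 0, 0]
  [0, 5, 0, 0]
  [0, 0, 5, 0]
  [0, 0, 0, 5]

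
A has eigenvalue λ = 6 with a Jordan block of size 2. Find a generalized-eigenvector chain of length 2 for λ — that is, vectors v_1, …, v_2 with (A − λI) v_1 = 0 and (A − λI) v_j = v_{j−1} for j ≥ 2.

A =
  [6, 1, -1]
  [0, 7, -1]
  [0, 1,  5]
A Jordan chain for λ = 6 of length 2:
v_1 = (1, 1, 1)ᵀ
v_2 = (0, 1, 0)ᵀ

Let N = A − (6)·I. We want v_2 with N^2 v_2 = 0 but N^1 v_2 ≠ 0; then v_{j-1} := N · v_j for j = 2, …, 2.

Pick v_2 = (0, 1, 0)ᵀ.
Then v_1 = N · v_2 = (1, 1, 1)ᵀ.

Sanity check: (A − (6)·I) v_1 = (0, 0, 0)ᵀ = 0. ✓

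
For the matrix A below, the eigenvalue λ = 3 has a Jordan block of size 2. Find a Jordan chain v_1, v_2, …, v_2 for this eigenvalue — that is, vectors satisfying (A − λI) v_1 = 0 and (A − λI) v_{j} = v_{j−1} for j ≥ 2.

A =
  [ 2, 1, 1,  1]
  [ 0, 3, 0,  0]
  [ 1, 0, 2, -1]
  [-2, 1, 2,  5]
A Jordan chain for λ = 3 of length 2:
v_1 = (-1, 0, 1, -2)ᵀ
v_2 = (1, 0, 0, 0)ᵀ

Let N = A − (3)·I. We want v_2 with N^2 v_2 = 0 but N^1 v_2 ≠ 0; then v_{j-1} := N · v_j for j = 2, …, 2.

Pick v_2 = (1, 0, 0, 0)ᵀ.
Then v_1 = N · v_2 = (-1, 0, 1, -2)ᵀ.

Sanity check: (A − (3)·I) v_1 = (0, 0, 0, 0)ᵀ = 0. ✓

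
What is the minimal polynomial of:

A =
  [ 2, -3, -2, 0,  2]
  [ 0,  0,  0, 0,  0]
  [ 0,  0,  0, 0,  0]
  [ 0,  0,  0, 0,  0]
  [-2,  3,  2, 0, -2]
x^2

The characteristic polynomial is χ_A(x) = x^5, so the eigenvalues are known. The minimal polynomial is
  m_A(x) = Π_λ (x − λ)^{k_λ}
where k_λ is the size of the *largest* Jordan block for λ (equivalently, the smallest k with (A − λI)^k v = 0 for every generalised eigenvector v of λ).

  λ = 0: largest Jordan block has size 2, contributing (x − 0)^2

So m_A(x) = x^2 = x^2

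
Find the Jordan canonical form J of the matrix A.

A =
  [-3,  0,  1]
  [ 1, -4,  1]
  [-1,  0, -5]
J_2(-4) ⊕ J_1(-4)

The characteristic polynomial is
  det(x·I − A) = x^3 + 12*x^2 + 48*x + 64 = (x + 4)^3

Eigenvalues and multiplicities (the geometric multiplicity of λ is n − rank(A − λI), which equals the number of Jordan blocks for λ):
  λ = -4: algebraic multiplicity = 3, geometric multiplicity = 2

Determining the block sizes for each eigenvalue:
  λ = -4: 2 blocks summing to 3 forces exactly one block of size 2 and the rest size 1 → block sizes [2, 1]

Assembling the blocks gives a Jordan form
J =
  [-4,  1,  0]
  [ 0, -4,  0]
  [ 0,  0, -4]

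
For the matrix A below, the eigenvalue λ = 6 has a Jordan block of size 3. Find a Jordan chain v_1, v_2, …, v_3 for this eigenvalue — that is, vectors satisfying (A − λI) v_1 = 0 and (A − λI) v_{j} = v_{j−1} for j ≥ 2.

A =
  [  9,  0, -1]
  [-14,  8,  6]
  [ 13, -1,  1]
A Jordan chain for λ = 6 of length 3:
v_1 = (-4, 8, -12)ᵀ
v_2 = (3, -14, 13)ᵀ
v_3 = (1, 0, 0)ᵀ

Let N = A − (6)·I. We want v_3 with N^3 v_3 = 0 but N^2 v_3 ≠ 0; then v_{j-1} := N · v_j for j = 3, …, 2.

Pick v_3 = (1, 0, 0)ᵀ.
Then v_2 = N · v_3 = (3, -14, 13)ᵀ.
Then v_1 = N · v_2 = (-4, 8, -12)ᵀ.

Sanity check: (A − (6)·I) v_1 = (0, 0, 0)ᵀ = 0. ✓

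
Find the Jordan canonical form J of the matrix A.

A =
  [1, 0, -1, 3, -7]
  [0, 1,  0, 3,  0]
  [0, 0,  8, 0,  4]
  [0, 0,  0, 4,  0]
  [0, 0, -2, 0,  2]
J_1(1) ⊕ J_1(1) ⊕ J_1(4) ⊕ J_1(4) ⊕ J_1(6)

The characteristic polynomial is
  det(x·I − A) = x^5 - 16*x^4 + 93*x^3 - 238*x^2 + 256*x - 96 = (x - 6)*(x - 4)^2*(x - 1)^2

Eigenvalues and multiplicities (the geometric multiplicity of λ is n − rank(A − λI), which equals the number of Jordan blocks for λ):
  λ = 1: algebraic multiplicity = 2, geometric multiplicity = 2
  λ = 4: algebraic multiplicity = 2, geometric multiplicity = 2
  λ = 6: algebraic multiplicity = 1, geometric multiplicity = 1

Determining the block sizes for each eigenvalue:
  λ = 1: gm = am = 2, so every block has size 1 → block sizes [1, 1]
  λ = 4: gm = am = 2, so every block has size 1 → block sizes [1, 1]
  λ = 6: one block (gm = 1), so the single block has size am = 1 → block sizes [1]

Assembling the blocks gives a Jordan form
J =
  [1, 0, 0, 0, 0]
  [0, 1, 0, 0, 0]
  [0, 0, 4, 0, 0]
  [0, 0, 0, 4, 0]
  [0, 0, 0, 0, 6]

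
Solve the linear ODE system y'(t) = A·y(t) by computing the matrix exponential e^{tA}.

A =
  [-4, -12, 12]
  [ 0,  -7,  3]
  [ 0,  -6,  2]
e^{tA} =
  [exp(-4*t), -4*exp(-t) + 4*exp(-4*t), 4*exp(-t) - 4*exp(-4*t)]
  [0, -exp(-t) + 2*exp(-4*t), exp(-t) - exp(-4*t)]
  [0, -2*exp(-t) + 2*exp(-4*t), 2*exp(-t) - exp(-4*t)]

Strategy: write A = P · J · P⁻¹ where J is a Jordan canonical form, so e^{tA} = P · e^{tJ} · P⁻¹, and e^{tJ} can be computed block-by-block.

A has Jordan form
J =
  [-4,  0,  0]
  [ 0, -4,  0]
  [ 0,  0, -1]
(up to reordering of blocks).

Per-block formulas:
  For a 1×1 block at λ = -4: exp(t · [-4]) = [e^(-4t)].
  For a 1×1 block at λ = -1: exp(t · [-1]) = [e^(-1t)].

After assembling e^{tJ} and conjugating by P, we get:

e^{tA} =
  [exp(-4*t), -4*exp(-t) + 4*exp(-4*t), 4*exp(-t) - 4*exp(-4*t)]
  [0, -exp(-t) + 2*exp(-4*t), exp(-t) - exp(-4*t)]
  [0, -2*exp(-t) + 2*exp(-4*t), 2*exp(-t) - exp(-4*t)]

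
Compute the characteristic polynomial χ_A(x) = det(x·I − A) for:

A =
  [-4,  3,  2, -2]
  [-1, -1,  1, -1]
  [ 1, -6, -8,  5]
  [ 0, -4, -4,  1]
x^4 + 12*x^3 + 54*x^2 + 108*x + 81

Expanding det(x·I − A) (e.g. by cofactor expansion or by noting that A is similar to its Jordan form J, which has the same characteristic polynomial as A) gives
  χ_A(x) = x^4 + 12*x^3 + 54*x^2 + 108*x + 81
which factors as (x + 3)^4. The eigenvalues (with algebraic multiplicities) are λ = -3 with multiplicity 4.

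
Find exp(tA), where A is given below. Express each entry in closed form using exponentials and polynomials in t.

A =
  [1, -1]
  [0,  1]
e^{tA} =
  [exp(t), -t*exp(t)]
  [0, exp(t)]

Strategy: write A = P · J · P⁻¹ where J is a Jordan canonical form, so e^{tA} = P · e^{tJ} · P⁻¹, and e^{tJ} can be computed block-by-block.

A has Jordan form
J =
  [1, 1]
  [0, 1]
(up to reordering of blocks).

Per-block formulas:
  For a 2×2 Jordan block J_2(1): exp(t · J_2(1)) = e^(1t)·(I + t·N), where N is the 2×2 nilpotent shift.

After assembling e^{tJ} and conjugating by P, we get:

e^{tA} =
  [exp(t), -t*exp(t)]
  [0, exp(t)]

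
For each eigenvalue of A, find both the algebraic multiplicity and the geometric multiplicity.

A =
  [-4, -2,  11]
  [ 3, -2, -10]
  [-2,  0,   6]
λ = 0: alg = 3, geom = 1

Step 1 — factor the characteristic polynomial to read off the algebraic multiplicities:
  χ_A(x) = x^3

Step 2 — compute geometric multiplicities via the rank-nullity identity g(λ) = n − rank(A − λI):
  rank(A − (0)·I) = 2, so dim ker(A − (0)·I) = n − 2 = 1

Summary:
  λ = 0: algebraic multiplicity = 3, geometric multiplicity = 1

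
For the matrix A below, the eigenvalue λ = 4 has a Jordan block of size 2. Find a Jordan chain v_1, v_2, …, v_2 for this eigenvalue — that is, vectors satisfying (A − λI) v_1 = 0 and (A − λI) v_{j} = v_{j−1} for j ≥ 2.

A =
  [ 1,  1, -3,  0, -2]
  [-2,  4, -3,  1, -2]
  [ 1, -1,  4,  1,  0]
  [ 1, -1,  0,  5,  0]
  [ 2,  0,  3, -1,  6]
A Jordan chain for λ = 4 of length 2:
v_1 = (-3, -2, 1, 1, 2)ᵀ
v_2 = (1, 0, 0, 0, 0)ᵀ

Let N = A − (4)·I. We want v_2 with N^2 v_2 = 0 but N^1 v_2 ≠ 0; then v_{j-1} := N · v_j for j = 2, …, 2.

Pick v_2 = (1, 0, 0, 0, 0)ᵀ.
Then v_1 = N · v_2 = (-3, -2, 1, 1, 2)ᵀ.

Sanity check: (A − (4)·I) v_1 = (0, 0, 0, 0, 0)ᵀ = 0. ✓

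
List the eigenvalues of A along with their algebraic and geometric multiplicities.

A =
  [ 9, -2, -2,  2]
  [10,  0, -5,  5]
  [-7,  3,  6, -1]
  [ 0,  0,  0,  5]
λ = 5: alg = 4, geom = 2

Step 1 — factor the characteristic polynomial to read off the algebraic multiplicities:
  χ_A(x) = (x - 5)^4

Step 2 — compute geometric multiplicities via the rank-nullity identity g(λ) = n − rank(A − λI):
  rank(A − (5)·I) = 2, so dim ker(A − (5)·I) = n − 2 = 2

Summary:
  λ = 5: algebraic multiplicity = 4, geometric multiplicity = 2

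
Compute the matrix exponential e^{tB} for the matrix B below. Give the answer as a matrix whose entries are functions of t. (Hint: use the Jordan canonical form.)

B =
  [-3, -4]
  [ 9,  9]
e^{tB} =
  [-6*t*exp(3*t) + exp(3*t), -4*t*exp(3*t)]
  [9*t*exp(3*t), 6*t*exp(3*t) + exp(3*t)]

Strategy: write B = P · J · P⁻¹ where J is a Jordan canonical form, so e^{tB} = P · e^{tJ} · P⁻¹, and e^{tJ} can be computed block-by-block.

B has Jordan form
J =
  [3, 1]
  [0, 3]
(up to reordering of blocks).

Per-block formulas:
  For a 2×2 Jordan block J_2(3): exp(t · J_2(3)) = e^(3t)·(I + t·N), where N is the 2×2 nilpotent shift.

After assembling e^{tJ} and conjugating by P, we get:

e^{tB} =
  [-6*t*exp(3*t) + exp(3*t), -4*t*exp(3*t)]
  [9*t*exp(3*t), 6*t*exp(3*t) + exp(3*t)]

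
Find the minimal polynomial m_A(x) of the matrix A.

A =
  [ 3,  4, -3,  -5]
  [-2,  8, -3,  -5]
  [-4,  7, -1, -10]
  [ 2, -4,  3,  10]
x^3 - 15*x^2 + 75*x - 125

The characteristic polynomial is χ_A(x) = (x - 5)^4, so the eigenvalues are known. The minimal polynomial is
  m_A(x) = Π_λ (x − λ)^{k_λ}
where k_λ is the size of the *largest* Jordan block for λ (equivalently, the smallest k with (A − λI)^k v = 0 for every generalised eigenvector v of λ).

  λ = 5: largest Jordan block has size 3, contributing (x − 5)^3

So m_A(x) = (x - 5)^3 = x^3 - 15*x^2 + 75*x - 125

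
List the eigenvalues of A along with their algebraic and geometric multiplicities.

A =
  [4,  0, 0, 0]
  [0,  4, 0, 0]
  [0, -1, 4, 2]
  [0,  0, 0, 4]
λ = 4: alg = 4, geom = 3

Step 1 — factor the characteristic polynomial to read off the algebraic multiplicities:
  χ_A(x) = (x - 4)^4

Step 2 — compute geometric multiplicities via the rank-nullity identity g(λ) = n − rank(A − λI):
  rank(A − (4)·I) = 1, so dim ker(A − (4)·I) = n − 1 = 3

Summary:
  λ = 4: algebraic multiplicity = 4, geometric multiplicity = 3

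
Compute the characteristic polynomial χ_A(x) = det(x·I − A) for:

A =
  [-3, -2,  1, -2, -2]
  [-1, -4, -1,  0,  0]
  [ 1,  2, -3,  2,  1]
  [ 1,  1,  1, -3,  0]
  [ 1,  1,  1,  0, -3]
x^5 + 16*x^4 + 102*x^3 + 324*x^2 + 513*x + 324

Expanding det(x·I − A) (e.g. by cofactor expansion or by noting that A is similar to its Jordan form J, which has the same characteristic polynomial as A) gives
  χ_A(x) = x^5 + 16*x^4 + 102*x^3 + 324*x^2 + 513*x + 324
which factors as (x + 3)^4*(x + 4). The eigenvalues (with algebraic multiplicities) are λ = -4 with multiplicity 1, λ = -3 with multiplicity 4.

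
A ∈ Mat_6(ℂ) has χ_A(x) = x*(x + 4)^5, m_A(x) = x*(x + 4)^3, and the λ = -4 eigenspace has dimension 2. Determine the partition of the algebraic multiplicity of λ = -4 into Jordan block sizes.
Block sizes for λ = -4: [3, 2]

Step 1 — from the characteristic polynomial, algebraic multiplicity of λ = -4 is 5. From dim ker(A − (-4)·I) = 2, there are exactly 2 Jordan blocks for λ = -4.
Step 2 — from the minimal polynomial, the factor (x + 4)^3 tells us the largest block for λ = -4 has size 3.
Step 3 — with total size 5, 2 blocks, and largest block 3, the block sizes (in nonincreasing order) are [3, 2].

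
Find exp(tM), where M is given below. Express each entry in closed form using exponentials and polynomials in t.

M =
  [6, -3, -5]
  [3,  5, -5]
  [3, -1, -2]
e^{tM} =
  [-15*t^2*exp(3*t)/2 + 3*t*exp(3*t) + exp(3*t), -5*t^2*exp(3*t) - 3*t*exp(3*t), 25*t^2*exp(3*t)/2 - 5*t*exp(3*t)]
  [3*t*exp(3*t), 2*t*exp(3*t) + exp(3*t), -5*t*exp(3*t)]
  [-9*t^2*exp(3*t)/2 + 3*t*exp(3*t), -3*t^2*exp(3*t) - t*exp(3*t), 15*t^2*exp(3*t)/2 - 5*t*exp(3*t) + exp(3*t)]

Strategy: write M = P · J · P⁻¹ where J is a Jordan canonical form, so e^{tM} = P · e^{tJ} · P⁻¹, and e^{tJ} can be computed block-by-block.

M has Jordan form
J =
  [3, 1, 0]
  [0, 3, 1]
  [0, 0, 3]
(up to reordering of blocks).

Per-block formulas:
  For a 3×3 Jordan block J_3(3): exp(t · J_3(3)) = e^(3t)·(I + t·N + (t^2/2)·N^2), where N is the 3×3 nilpotent shift.

After assembling e^{tJ} and conjugating by P, we get:

e^{tM} =
  [-15*t^2*exp(3*t)/2 + 3*t*exp(3*t) + exp(3*t), -5*t^2*exp(3*t) - 3*t*exp(3*t), 25*t^2*exp(3*t)/2 - 5*t*exp(3*t)]
  [3*t*exp(3*t), 2*t*exp(3*t) + exp(3*t), -5*t*exp(3*t)]
  [-9*t^2*exp(3*t)/2 + 3*t*exp(3*t), -3*t^2*exp(3*t) - t*exp(3*t), 15*t^2*exp(3*t)/2 - 5*t*exp(3*t) + exp(3*t)]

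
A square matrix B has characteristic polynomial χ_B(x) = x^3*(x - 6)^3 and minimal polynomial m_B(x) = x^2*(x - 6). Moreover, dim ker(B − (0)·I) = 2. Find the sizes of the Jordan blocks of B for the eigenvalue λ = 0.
Block sizes for λ = 0: [2, 1]

Step 1 — from the characteristic polynomial, algebraic multiplicity of λ = 0 is 3. From dim ker(B − (0)·I) = 2, there are exactly 2 Jordan blocks for λ = 0.
Step 2 — from the minimal polynomial, the factor (x − 0)^2 tells us the largest block for λ = 0 has size 2.
Step 3 — with total size 3, 2 blocks, and largest block 2, the block sizes (in nonincreasing order) are [2, 1].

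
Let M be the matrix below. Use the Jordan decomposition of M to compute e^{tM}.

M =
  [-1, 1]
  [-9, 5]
e^{tM} =
  [-3*t*exp(2*t) + exp(2*t), t*exp(2*t)]
  [-9*t*exp(2*t), 3*t*exp(2*t) + exp(2*t)]

Strategy: write M = P · J · P⁻¹ where J is a Jordan canonical form, so e^{tM} = P · e^{tJ} · P⁻¹, and e^{tJ} can be computed block-by-block.

M has Jordan form
J =
  [2, 1]
  [0, 2]
(up to reordering of blocks).

Per-block formulas:
  For a 2×2 Jordan block J_2(2): exp(t · J_2(2)) = e^(2t)·(I + t·N), where N is the 2×2 nilpotent shift.

After assembling e^{tJ} and conjugating by P, we get:

e^{tM} =
  [-3*t*exp(2*t) + exp(2*t), t*exp(2*t)]
  [-9*t*exp(2*t), 3*t*exp(2*t) + exp(2*t)]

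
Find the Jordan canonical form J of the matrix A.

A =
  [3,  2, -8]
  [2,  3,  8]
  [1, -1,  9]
J_2(5) ⊕ J_1(5)

The characteristic polynomial is
  det(x·I − A) = x^3 - 15*x^2 + 75*x - 125 = (x - 5)^3

Eigenvalues and multiplicities (the geometric multiplicity of λ is n − rank(A − λI), which equals the number of Jordan blocks for λ):
  λ = 5: algebraic multiplicity = 3, geometric multiplicity = 2

Determining the block sizes for each eigenvalue:
  λ = 5: 2 blocks summing to 3 forces exactly one block of size 2 and the rest size 1 → block sizes [2, 1]

Assembling the blocks gives a Jordan form
J =
  [5, 1, 0]
  [0, 5, 0]
  [0, 0, 5]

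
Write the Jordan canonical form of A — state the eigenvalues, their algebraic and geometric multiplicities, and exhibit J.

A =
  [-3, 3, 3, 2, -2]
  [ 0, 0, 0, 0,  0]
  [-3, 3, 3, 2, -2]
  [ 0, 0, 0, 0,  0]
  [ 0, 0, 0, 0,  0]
J_2(0) ⊕ J_1(0) ⊕ J_1(0) ⊕ J_1(0)

The characteristic polynomial is
  det(x·I − A) = x^5

Eigenvalues and multiplicities (the geometric multiplicity of λ is n − rank(A − λI), which equals the number of Jordan blocks for λ):
  λ = 0: algebraic multiplicity = 5, geometric multiplicity = 4

Determining the block sizes for each eigenvalue:
  λ = 0: 4 blocks summing to 5 forces exactly one block of size 2 and the rest size 1 → block sizes [2, 1, 1, 1]

Assembling the blocks gives a Jordan form
J =
  [0, 1, 0, 0, 0]
  [0, 0, 0, 0, 0]
  [0, 0, 0, 0, 0]
  [0, 0, 0, 0, 0]
  [0, 0, 0, 0, 0]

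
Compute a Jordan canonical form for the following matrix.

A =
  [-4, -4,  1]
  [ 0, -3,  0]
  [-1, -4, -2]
J_2(-3) ⊕ J_1(-3)

The characteristic polynomial is
  det(x·I − A) = x^3 + 9*x^2 + 27*x + 27 = (x + 3)^3

Eigenvalues and multiplicities (the geometric multiplicity of λ is n − rank(A − λI), which equals the number of Jordan blocks for λ):
  λ = -3: algebraic multiplicity = 3, geometric multiplicity = 2

Determining the block sizes for each eigenvalue:
  λ = -3: 2 blocks summing to 3 forces exactly one block of size 2 and the rest size 1 → block sizes [2, 1]

Assembling the blocks gives a Jordan form
J =
  [-3,  1,  0]
  [ 0, -3,  0]
  [ 0,  0, -3]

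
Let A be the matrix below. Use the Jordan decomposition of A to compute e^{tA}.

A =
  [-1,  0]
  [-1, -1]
e^{tA} =
  [exp(-t), 0]
  [-t*exp(-t), exp(-t)]

Strategy: write A = P · J · P⁻¹ where J is a Jordan canonical form, so e^{tA} = P · e^{tJ} · P⁻¹, and e^{tJ} can be computed block-by-block.

A has Jordan form
J =
  [-1,  1]
  [ 0, -1]
(up to reordering of blocks).

Per-block formulas:
  For a 2×2 Jordan block J_2(-1): exp(t · J_2(-1)) = e^(-1t)·(I + t·N), where N is the 2×2 nilpotent shift.

After assembling e^{tJ} and conjugating by P, we get:

e^{tA} =
  [exp(-t), 0]
  [-t*exp(-t), exp(-t)]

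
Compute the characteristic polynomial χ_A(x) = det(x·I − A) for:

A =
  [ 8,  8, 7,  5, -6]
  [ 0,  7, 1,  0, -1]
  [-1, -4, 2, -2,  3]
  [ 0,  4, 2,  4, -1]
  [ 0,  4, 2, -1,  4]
x^5 - 25*x^4 + 250*x^3 - 1250*x^2 + 3125*x - 3125

Expanding det(x·I − A) (e.g. by cofactor expansion or by noting that A is similar to its Jordan form J, which has the same characteristic polynomial as A) gives
  χ_A(x) = x^5 - 25*x^4 + 250*x^3 - 1250*x^2 + 3125*x - 3125
which factors as (x - 5)^5. The eigenvalues (with algebraic multiplicities) are λ = 5 with multiplicity 5.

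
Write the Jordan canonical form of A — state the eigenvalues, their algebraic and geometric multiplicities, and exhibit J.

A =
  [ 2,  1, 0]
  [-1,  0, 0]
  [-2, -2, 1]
J_2(1) ⊕ J_1(1)

The characteristic polynomial is
  det(x·I − A) = x^3 - 3*x^2 + 3*x - 1 = (x - 1)^3

Eigenvalues and multiplicities (the geometric multiplicity of λ is n − rank(A − λI), which equals the number of Jordan blocks for λ):
  λ = 1: algebraic multiplicity = 3, geometric multiplicity = 2

Determining the block sizes for each eigenvalue:
  λ = 1: 2 blocks summing to 3 forces exactly one block of size 2 and the rest size 1 → block sizes [2, 1]

Assembling the blocks gives a Jordan form
J =
  [1, 1, 0]
  [0, 1, 0]
  [0, 0, 1]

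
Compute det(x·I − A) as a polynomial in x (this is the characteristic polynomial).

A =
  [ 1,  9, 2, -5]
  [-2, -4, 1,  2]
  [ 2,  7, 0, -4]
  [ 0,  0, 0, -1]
x^4 + 4*x^3 + 6*x^2 + 4*x + 1

Expanding det(x·I − A) (e.g. by cofactor expansion or by noting that A is similar to its Jordan form J, which has the same characteristic polynomial as A) gives
  χ_A(x) = x^4 + 4*x^3 + 6*x^2 + 4*x + 1
which factors as (x + 1)^4. The eigenvalues (with algebraic multiplicities) are λ = -1 with multiplicity 4.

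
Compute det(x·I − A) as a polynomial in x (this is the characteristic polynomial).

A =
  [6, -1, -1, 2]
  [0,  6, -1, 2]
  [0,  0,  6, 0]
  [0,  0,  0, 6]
x^4 - 24*x^3 + 216*x^2 - 864*x + 1296

Expanding det(x·I − A) (e.g. by cofactor expansion or by noting that A is similar to its Jordan form J, which has the same characteristic polynomial as A) gives
  χ_A(x) = x^4 - 24*x^3 + 216*x^2 - 864*x + 1296
which factors as (x - 6)^4. The eigenvalues (with algebraic multiplicities) are λ = 6 with multiplicity 4.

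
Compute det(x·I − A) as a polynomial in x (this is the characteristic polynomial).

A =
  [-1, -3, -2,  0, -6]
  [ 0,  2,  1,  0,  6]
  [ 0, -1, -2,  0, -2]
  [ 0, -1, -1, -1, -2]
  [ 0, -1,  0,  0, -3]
x^5 + 5*x^4 + 10*x^3 + 10*x^2 + 5*x + 1

Expanding det(x·I − A) (e.g. by cofactor expansion or by noting that A is similar to its Jordan form J, which has the same characteristic polynomial as A) gives
  χ_A(x) = x^5 + 5*x^4 + 10*x^3 + 10*x^2 + 5*x + 1
which factors as (x + 1)^5. The eigenvalues (with algebraic multiplicities) are λ = -1 with multiplicity 5.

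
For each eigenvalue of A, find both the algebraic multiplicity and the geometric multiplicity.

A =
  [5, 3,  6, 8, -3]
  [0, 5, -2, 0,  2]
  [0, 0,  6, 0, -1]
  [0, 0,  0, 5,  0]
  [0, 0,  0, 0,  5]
λ = 5: alg = 4, geom = 3; λ = 6: alg = 1, geom = 1

Step 1 — factor the characteristic polynomial to read off the algebraic multiplicities:
  χ_A(x) = (x - 6)*(x - 5)^4

Step 2 — compute geometric multiplicities via the rank-nullity identity g(λ) = n − rank(A − λI):
  rank(A − (5)·I) = 2, so dim ker(A − (5)·I) = n − 2 = 3
  rank(A − (6)·I) = 4, so dim ker(A − (6)·I) = n − 4 = 1

Summary:
  λ = 5: algebraic multiplicity = 4, geometric multiplicity = 3
  λ = 6: algebraic multiplicity = 1, geometric multiplicity = 1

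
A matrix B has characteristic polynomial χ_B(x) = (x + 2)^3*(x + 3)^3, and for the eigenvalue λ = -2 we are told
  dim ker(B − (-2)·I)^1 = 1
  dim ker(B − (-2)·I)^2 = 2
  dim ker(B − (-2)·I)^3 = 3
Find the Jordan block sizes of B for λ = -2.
Block sizes for λ = -2: [3]

From the dimensions of kernels of powers, the number of Jordan blocks of size at least j is d_j − d_{j−1} where d_j = dim ker(N^j) (with d_0 = 0). Computing the differences gives [1, 1, 1].
The number of blocks of size exactly k is (#blocks of size ≥ k) − (#blocks of size ≥ k + 1), so the partition is: 1 block(s) of size 3.
In nonincreasing order the block sizes are [3].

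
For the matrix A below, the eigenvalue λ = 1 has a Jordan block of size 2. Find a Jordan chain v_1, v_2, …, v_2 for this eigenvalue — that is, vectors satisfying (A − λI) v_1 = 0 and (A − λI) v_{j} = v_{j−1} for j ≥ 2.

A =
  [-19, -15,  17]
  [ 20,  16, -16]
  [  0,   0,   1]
A Jordan chain for λ = 1 of length 2:
v_1 = (-3, 4, 0)ᵀ
v_2 = (1, 0, 1)ᵀ

Let N = A − (1)·I. We want v_2 with N^2 v_2 = 0 but N^1 v_2 ≠ 0; then v_{j-1} := N · v_j for j = 2, …, 2.

Pick v_2 = (1, 0, 1)ᵀ.
Then v_1 = N · v_2 = (-3, 4, 0)ᵀ.

Sanity check: (A − (1)·I) v_1 = (0, 0, 0)ᵀ = 0. ✓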